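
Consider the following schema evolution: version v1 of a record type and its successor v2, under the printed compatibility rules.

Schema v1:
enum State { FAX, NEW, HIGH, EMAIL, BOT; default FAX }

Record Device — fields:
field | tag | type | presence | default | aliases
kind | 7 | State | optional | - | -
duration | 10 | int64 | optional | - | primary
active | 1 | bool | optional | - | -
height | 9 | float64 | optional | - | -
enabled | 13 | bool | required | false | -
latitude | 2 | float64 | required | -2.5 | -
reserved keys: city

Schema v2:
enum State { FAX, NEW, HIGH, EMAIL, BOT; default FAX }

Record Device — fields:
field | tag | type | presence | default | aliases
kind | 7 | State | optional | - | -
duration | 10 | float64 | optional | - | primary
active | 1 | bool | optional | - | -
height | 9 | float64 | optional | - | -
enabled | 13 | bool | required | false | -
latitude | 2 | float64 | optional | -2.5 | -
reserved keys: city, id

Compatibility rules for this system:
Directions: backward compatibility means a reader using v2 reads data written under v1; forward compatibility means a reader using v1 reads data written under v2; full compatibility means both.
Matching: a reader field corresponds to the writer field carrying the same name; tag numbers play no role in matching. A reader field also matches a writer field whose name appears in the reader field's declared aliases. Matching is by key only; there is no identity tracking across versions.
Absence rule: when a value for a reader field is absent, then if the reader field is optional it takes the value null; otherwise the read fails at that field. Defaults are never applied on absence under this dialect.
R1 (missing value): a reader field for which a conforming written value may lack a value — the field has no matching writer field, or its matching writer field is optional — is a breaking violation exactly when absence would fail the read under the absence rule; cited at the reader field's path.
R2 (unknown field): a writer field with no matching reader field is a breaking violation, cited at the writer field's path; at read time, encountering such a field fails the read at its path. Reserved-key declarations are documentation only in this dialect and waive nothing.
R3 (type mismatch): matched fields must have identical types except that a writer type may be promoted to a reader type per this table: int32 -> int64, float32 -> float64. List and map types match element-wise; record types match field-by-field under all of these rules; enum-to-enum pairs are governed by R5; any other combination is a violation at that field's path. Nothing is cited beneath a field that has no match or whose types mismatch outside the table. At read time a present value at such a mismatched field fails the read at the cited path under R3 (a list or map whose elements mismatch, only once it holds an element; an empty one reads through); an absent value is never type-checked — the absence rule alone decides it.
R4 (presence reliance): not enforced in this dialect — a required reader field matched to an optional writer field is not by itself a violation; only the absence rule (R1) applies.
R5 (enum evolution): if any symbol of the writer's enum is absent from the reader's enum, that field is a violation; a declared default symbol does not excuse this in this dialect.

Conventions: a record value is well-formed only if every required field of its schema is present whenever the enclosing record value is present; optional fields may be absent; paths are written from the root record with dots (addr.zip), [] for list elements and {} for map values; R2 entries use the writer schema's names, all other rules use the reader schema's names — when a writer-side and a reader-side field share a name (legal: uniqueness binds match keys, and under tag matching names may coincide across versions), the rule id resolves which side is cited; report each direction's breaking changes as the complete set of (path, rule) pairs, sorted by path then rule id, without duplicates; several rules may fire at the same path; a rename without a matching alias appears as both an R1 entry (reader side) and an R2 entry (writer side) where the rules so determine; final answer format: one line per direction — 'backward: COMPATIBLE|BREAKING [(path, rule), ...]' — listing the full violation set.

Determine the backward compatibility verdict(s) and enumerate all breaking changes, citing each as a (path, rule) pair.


each type pair in Device: writer, then reader
backward pass over Device, reader schema v2, writer schema v1:
  kind: paired with writer kind (State -> State; writer optional)
  duration: paired with writer duration (int64 -> float64; writer optional)
  active: paired with writer active (bool -> bool; writer optional)
  height: paired with writer height (float64 -> float64; writer optional)
  enabled: paired with writer enabled (bool -> bool; writer required)
  latitude: paired with writer latitude (float64 -> float64; writer required)
  rule R3 violated at duration
  backward on Device therefore BREAKING (1)
checking off the Device differences that do not matter here:
  field latitude in record Device: required changed to optional -> affects forward compatibility only, which is not asked

backward: BREAKING [(duration, R3)]


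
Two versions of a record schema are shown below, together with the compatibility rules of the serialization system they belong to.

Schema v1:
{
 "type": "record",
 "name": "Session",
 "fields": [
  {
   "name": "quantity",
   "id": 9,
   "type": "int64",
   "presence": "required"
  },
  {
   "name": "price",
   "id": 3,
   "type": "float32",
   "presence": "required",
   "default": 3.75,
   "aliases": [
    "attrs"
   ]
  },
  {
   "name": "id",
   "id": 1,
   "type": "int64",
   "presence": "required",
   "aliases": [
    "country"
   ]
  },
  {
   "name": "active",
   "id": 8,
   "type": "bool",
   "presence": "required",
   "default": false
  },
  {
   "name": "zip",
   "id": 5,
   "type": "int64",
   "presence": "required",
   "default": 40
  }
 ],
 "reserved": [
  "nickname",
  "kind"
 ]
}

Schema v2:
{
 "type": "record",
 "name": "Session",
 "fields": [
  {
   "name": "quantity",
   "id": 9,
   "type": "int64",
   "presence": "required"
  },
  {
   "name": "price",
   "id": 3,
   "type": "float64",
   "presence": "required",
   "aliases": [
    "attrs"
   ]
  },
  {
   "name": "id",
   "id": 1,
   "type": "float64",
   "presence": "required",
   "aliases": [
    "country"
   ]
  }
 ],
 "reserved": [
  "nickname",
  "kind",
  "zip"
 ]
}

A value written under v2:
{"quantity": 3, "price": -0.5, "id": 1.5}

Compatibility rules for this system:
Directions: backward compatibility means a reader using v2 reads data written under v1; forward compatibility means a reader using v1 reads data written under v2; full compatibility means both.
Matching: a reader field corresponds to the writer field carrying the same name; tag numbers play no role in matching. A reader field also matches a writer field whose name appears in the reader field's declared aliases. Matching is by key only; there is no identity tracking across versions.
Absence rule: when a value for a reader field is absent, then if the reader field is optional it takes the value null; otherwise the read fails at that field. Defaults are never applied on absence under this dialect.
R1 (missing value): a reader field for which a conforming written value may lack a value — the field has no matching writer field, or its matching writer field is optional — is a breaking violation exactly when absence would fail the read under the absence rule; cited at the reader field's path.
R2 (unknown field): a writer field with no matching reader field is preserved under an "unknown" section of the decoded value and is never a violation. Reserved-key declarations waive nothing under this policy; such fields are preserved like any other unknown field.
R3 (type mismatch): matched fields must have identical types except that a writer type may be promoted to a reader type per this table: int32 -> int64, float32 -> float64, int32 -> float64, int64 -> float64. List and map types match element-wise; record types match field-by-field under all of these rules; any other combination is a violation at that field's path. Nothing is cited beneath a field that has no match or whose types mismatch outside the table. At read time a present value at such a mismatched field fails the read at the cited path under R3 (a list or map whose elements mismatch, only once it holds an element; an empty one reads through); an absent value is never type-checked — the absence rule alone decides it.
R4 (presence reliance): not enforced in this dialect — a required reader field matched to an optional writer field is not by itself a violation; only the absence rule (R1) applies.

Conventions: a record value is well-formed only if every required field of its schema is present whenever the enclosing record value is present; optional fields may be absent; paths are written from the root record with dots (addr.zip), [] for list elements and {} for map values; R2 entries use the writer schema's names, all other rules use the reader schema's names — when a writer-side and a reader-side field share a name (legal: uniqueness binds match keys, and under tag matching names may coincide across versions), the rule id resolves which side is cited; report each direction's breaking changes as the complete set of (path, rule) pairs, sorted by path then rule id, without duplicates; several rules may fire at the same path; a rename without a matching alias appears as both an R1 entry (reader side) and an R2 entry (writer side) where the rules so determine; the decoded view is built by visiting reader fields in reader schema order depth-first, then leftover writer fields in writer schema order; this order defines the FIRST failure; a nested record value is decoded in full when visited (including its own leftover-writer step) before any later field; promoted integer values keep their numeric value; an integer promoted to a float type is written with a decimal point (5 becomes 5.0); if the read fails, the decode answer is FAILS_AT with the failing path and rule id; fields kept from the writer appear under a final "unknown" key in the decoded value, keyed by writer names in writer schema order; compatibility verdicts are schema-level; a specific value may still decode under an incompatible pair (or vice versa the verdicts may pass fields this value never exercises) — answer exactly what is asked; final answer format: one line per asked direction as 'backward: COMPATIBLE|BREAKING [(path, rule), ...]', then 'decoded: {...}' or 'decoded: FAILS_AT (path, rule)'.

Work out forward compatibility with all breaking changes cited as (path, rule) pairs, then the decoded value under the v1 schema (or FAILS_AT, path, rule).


forward: BREAKING [(active, R1), (id, R3), (price, R3), (zip, R1)]; decoded: FAILS_AT (price, R3)

arrows below run writer -> reader for Session
forward for Session (reader v1, writer v2):
  quantity: paired with writer quantity (int64 -> int64; writer required)
  price: paired with writer price (float64 -> float32; writer required)
  id: paired with writer id (float64 -> int64; writer required)
  active has no writer counterpart
  zip has no writer counterpart
  violation R1 at active
  violation R3 at id
  violation R3 at price
  violation R1 at zip
  => 4 violation(s): forward is BREAKING for Session
decode walk for Session under reader schema v1:
  quantity := 3
  read fails at price under R3
  => FAILS_AT (price, R3)


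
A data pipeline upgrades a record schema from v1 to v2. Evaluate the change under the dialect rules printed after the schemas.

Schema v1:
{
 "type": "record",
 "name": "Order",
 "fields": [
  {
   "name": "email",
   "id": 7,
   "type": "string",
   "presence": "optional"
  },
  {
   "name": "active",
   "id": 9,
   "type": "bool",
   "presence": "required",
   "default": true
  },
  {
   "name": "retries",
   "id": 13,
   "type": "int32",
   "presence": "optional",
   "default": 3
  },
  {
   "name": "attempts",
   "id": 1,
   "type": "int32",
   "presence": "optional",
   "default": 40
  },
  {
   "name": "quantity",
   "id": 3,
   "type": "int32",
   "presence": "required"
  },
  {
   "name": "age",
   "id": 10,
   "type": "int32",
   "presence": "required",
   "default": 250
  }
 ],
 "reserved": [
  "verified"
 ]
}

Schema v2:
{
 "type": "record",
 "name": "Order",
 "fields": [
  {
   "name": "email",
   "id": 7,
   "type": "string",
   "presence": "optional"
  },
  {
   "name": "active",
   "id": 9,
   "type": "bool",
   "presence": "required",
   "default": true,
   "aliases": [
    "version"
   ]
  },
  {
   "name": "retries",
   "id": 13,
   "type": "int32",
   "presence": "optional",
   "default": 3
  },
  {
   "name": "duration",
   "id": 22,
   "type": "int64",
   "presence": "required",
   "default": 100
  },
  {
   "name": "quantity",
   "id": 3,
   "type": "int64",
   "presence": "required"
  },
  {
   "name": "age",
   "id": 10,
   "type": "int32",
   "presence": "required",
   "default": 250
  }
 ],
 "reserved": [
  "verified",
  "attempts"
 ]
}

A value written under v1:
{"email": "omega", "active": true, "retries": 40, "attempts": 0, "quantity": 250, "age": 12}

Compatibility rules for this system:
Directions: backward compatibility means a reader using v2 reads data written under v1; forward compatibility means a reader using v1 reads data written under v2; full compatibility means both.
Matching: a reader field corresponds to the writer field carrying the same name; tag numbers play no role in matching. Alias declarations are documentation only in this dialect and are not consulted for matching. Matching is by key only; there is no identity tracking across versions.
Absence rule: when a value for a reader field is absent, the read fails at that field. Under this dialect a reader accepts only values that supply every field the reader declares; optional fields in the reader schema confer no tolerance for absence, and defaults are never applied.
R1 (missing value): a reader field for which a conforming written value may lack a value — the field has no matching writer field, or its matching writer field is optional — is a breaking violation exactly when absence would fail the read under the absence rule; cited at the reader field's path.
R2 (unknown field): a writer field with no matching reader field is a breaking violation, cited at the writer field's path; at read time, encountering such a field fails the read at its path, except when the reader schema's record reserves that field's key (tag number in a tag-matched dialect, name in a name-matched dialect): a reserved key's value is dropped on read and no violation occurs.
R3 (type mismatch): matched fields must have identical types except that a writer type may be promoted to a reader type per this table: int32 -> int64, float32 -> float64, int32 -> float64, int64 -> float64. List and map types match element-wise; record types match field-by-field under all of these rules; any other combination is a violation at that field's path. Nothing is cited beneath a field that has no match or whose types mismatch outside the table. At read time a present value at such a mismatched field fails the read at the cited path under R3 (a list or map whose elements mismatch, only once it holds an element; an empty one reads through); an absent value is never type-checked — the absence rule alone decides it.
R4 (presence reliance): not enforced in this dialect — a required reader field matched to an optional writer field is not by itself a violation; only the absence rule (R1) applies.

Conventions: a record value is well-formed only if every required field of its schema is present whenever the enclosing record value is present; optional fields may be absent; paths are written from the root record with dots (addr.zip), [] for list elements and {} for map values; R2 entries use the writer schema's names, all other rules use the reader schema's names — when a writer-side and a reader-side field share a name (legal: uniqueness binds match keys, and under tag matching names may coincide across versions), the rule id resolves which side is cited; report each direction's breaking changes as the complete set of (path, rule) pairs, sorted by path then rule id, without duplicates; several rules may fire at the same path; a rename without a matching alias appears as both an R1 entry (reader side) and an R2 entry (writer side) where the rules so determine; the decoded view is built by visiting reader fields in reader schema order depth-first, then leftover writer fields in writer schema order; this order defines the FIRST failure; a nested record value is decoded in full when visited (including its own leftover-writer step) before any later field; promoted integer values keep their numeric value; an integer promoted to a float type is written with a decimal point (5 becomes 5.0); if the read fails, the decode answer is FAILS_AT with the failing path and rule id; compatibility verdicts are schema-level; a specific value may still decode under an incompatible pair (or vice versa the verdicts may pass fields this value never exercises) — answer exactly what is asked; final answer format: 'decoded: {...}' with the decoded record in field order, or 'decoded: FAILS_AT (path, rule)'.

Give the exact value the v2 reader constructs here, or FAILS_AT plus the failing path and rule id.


arrows below run writer -> reader for Order
decoding the Order value with the v2 reader:
  email := "omega"
  active := true
  retries := 40
  read fails at duration under R1 (no fill)
  => FAILS_AT (duration, R1)
checking off the Order differences that do not matter here:
  removed field attempts from record Order (its key "attempts" joins the reserved list) -> matters for Order compatibility verdicts, not for this value's decode
  field quantity in record Order: type int32 changed to int64 -> matters for Order compatibility verdicts, not for this value's decode

decoded: FAILS_AT (duration, R1)


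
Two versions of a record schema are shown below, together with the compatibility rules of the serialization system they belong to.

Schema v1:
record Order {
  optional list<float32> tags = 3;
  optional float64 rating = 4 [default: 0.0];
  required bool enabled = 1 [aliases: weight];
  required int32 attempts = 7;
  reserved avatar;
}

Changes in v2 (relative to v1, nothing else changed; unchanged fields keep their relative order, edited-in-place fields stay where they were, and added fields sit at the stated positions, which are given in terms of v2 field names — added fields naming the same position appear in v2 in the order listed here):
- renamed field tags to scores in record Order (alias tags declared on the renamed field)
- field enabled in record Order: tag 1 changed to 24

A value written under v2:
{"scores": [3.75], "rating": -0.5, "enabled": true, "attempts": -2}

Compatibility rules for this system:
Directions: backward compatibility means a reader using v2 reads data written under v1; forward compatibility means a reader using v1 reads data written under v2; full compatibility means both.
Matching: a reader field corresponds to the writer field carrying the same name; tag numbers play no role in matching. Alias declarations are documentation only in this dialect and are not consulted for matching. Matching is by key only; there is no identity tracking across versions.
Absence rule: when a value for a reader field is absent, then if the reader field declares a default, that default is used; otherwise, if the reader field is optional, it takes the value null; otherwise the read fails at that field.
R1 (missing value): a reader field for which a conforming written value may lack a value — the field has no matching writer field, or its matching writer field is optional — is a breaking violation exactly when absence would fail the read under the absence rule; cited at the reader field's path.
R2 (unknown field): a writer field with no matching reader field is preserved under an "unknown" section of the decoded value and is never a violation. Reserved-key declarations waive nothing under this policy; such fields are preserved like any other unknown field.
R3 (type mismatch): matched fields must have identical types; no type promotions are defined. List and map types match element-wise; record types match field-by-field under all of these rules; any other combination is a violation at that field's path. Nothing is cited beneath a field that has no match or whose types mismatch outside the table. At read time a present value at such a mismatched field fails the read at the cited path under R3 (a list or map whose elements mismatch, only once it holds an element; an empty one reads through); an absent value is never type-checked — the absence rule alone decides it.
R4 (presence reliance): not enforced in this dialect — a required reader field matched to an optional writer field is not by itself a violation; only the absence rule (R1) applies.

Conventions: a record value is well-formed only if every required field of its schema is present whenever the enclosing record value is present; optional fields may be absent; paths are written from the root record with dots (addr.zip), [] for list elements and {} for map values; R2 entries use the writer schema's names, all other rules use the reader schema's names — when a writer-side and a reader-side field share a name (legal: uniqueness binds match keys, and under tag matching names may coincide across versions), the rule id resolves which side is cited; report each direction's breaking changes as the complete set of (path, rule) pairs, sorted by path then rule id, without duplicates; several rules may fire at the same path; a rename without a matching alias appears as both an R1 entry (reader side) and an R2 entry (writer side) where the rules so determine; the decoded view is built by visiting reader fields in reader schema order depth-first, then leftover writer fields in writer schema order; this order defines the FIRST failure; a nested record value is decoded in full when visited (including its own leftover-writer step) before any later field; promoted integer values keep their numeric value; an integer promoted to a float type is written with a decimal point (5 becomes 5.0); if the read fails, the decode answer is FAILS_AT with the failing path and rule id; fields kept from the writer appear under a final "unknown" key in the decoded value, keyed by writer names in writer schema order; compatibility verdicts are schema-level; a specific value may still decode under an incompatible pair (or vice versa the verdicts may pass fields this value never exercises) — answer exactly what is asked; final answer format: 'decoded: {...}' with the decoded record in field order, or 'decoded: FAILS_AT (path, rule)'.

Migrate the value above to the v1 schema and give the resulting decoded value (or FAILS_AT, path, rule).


decoded: {"tags": null, "rating": -0.5, "enabled": true, "attempts": -2, "unknown": {"scores": [3.75]}}

arrows below run writer -> reader for Order
decode (reader v1):
  tags := null (not supplied -> null)
  rating := -0.5
  enabled := true
  attempts := -2
  writer scores: kept under "unknown"
  => decoded: {"tags": null, "rating": -0.5, "enabled": true, "attempts": -2, "unknown": {"scores": [3.75]}}
the other Order changes do not affect what is asked:
  field enabled in record Order: tag 1 changed to 24 -> inert under this dialect — no rule fires on Order and the result does not move


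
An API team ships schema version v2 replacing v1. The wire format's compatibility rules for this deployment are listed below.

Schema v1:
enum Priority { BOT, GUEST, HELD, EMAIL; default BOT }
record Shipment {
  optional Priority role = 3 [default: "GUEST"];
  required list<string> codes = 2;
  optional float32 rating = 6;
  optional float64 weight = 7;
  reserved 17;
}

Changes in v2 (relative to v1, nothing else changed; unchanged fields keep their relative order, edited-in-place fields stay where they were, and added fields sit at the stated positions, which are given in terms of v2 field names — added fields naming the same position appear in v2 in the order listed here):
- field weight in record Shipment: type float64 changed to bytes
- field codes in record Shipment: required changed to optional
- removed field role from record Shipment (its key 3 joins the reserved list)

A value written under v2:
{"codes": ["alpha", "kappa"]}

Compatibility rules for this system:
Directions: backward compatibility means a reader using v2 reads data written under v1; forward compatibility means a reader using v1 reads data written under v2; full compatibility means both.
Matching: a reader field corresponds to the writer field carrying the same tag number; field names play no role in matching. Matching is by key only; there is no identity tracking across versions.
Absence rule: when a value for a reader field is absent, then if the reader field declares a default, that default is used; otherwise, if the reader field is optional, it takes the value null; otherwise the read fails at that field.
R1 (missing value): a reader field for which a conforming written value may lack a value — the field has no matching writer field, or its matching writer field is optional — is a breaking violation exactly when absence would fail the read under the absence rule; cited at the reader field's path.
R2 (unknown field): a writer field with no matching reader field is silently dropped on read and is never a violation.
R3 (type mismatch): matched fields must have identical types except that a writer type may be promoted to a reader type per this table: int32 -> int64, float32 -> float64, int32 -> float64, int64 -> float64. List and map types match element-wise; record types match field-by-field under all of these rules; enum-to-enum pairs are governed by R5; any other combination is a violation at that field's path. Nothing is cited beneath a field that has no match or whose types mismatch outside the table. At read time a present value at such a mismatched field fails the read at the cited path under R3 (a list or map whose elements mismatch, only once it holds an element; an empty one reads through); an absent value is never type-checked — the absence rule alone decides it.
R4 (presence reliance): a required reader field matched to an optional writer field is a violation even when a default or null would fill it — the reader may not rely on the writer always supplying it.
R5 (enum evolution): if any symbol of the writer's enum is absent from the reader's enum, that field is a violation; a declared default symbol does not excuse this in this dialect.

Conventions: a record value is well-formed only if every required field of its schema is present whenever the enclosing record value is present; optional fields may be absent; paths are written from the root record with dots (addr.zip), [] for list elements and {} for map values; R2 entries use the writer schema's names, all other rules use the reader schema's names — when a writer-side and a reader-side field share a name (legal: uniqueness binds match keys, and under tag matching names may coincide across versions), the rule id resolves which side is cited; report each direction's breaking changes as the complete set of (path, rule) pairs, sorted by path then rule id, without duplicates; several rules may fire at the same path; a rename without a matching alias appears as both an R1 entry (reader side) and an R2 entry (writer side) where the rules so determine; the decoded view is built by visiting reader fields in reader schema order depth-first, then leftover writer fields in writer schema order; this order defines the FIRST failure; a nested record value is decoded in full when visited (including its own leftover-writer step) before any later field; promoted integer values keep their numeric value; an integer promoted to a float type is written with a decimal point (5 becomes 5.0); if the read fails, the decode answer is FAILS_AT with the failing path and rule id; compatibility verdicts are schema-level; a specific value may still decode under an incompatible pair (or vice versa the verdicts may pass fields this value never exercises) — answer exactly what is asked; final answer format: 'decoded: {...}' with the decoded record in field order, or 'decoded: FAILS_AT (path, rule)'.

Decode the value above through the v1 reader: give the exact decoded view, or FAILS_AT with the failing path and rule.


decoded: {"role": "GUEST", "codes": ["alpha", "kappa"], "rating": null, "weight": null}

each type pair in Shipment: writer, then reader
decoding the Shipment value with the v1 reader:
  role := "GUEST" (no value, default fills)
  codes := ["alpha", "kappa"]
  rating := null (not supplied -> null)
  weight := null (not supplied -> null)
  => decoded: {"role": "GUEST", "codes": ["alpha", "kappa"], "rating": null, "weight": null}
ruling out the remaining Shipment differences:
  field weight in record Shipment: type float64 changed to bytes -> shifts the Shipment verdicts, not this decode
  field codes in record Shipment: required changed to optional -> shifts the Shipment verdicts, not this decode
  removed field role from record Shipment (its key 3 joins the reserved list) -> no rule fires on it and the decoded Shipment view is identical with or without it


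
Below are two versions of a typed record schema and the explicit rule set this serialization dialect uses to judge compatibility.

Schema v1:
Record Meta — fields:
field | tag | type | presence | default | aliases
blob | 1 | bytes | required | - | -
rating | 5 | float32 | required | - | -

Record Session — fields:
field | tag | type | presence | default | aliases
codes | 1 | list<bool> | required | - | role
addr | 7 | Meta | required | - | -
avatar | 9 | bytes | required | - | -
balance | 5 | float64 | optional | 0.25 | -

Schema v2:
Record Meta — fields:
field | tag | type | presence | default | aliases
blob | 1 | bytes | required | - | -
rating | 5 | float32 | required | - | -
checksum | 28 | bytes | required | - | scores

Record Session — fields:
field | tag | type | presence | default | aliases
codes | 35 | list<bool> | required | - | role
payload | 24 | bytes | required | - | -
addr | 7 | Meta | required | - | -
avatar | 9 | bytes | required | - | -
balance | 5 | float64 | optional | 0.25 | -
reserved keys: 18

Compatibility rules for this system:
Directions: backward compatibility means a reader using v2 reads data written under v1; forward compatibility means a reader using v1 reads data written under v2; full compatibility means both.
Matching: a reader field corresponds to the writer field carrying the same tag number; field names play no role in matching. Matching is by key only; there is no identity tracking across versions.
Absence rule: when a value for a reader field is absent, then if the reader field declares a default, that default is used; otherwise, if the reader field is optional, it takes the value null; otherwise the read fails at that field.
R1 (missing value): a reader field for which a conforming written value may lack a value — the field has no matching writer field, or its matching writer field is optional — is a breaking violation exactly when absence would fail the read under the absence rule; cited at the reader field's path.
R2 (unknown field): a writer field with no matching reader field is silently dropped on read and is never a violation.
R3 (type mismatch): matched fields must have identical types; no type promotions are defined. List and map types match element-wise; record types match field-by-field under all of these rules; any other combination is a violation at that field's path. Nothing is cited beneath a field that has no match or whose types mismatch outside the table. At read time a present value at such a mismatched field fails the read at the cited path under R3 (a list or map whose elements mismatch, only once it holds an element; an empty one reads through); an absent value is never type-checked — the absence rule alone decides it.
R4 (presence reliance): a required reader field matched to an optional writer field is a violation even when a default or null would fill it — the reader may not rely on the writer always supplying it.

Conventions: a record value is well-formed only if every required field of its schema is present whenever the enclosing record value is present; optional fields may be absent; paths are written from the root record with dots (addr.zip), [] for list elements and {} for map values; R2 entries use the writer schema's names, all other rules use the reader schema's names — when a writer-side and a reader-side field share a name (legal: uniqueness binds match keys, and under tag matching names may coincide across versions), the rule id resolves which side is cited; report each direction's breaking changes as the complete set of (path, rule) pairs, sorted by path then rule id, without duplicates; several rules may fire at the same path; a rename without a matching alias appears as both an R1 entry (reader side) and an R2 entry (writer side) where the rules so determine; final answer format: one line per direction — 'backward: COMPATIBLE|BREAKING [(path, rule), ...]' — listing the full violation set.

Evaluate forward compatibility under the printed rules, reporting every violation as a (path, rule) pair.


in Session below, arrows point writer -> reader
forward for Session (reader v1, writer v2):
  codes has no writer counterpart
  addr: paired with writer addr (Meta -> Meta; writer required)
  avatar: paired with writer avatar (bytes -> bytes; writer required)
  balance: paired with writer balance (float64 -> float64; writer optional)
  writer codes: unknown to reader
  writer payload: unknown to reader
  addr.blob: paired with writer addr.blob (bytes -> bytes; writer required)
  addr.rating: paired with writer addr.rating (float32 -> float32; writer required)
  writer addr.checksum: unknown to reader
  breaking: (codes, R1)
  forward on Session therefore BREAKING (1)
checking off the Session differences that do not matter here:
  added field payload to record Session: required bytes, tag 24 (in v2 it sits immediately before addr) -> affects backward compatibility only, which is not asked
  added field checksum to record Meta: required bytes, tag 28 (in v2 it sits last) -> affects backward compatibility only, which is not asked

forward: BREAKING [(codes, R1)]


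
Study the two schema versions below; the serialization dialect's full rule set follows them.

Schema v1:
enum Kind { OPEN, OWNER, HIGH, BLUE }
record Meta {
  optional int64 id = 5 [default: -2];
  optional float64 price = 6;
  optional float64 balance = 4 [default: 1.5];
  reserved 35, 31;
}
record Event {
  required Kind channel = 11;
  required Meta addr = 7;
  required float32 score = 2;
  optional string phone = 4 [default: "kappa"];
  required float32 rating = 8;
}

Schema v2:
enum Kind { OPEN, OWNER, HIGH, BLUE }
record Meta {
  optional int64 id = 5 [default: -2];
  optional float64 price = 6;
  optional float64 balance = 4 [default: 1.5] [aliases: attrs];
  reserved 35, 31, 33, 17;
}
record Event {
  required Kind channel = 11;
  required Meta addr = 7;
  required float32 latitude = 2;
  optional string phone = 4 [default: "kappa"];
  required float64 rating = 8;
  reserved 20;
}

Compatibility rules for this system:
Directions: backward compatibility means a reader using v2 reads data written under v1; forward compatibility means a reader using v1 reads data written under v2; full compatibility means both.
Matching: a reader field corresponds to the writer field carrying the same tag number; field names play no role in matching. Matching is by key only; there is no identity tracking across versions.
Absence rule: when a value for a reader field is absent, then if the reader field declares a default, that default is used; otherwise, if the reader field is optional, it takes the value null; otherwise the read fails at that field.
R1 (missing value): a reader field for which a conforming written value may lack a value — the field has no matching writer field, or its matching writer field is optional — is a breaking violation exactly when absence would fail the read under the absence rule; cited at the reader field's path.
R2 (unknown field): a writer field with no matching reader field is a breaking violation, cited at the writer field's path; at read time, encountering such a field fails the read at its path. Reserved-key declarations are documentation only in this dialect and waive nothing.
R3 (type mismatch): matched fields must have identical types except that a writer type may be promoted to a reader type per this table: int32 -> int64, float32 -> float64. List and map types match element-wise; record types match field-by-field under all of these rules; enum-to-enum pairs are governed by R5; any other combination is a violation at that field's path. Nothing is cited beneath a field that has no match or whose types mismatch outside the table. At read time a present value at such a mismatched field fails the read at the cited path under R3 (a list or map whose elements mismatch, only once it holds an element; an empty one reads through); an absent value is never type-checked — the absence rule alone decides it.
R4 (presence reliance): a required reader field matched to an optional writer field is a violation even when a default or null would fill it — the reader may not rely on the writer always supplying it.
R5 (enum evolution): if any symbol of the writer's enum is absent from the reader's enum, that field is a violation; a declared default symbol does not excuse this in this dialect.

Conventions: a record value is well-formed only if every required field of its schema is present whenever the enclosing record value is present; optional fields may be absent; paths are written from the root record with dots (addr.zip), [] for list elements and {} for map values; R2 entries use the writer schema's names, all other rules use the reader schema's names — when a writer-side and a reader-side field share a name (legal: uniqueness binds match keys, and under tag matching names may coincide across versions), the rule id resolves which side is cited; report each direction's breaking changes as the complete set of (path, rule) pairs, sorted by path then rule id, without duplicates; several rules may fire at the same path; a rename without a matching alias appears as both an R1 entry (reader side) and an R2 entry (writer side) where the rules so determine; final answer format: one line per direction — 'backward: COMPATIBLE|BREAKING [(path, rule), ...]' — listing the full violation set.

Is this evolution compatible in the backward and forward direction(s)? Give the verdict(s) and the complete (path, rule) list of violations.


backward: COMPATIBLE []; forward: BREAKING [(rating, R3)]

in Event below, arrows point writer -> reader
backward on Event — v2 reading data written by v1:
  writer required, Kind -> Kind: reader channel maps from writer channel
  writer required, Meta -> Meta: reader addr maps from writer addr
  writer required, float32 -> float32: reader latitude maps from writer score
  writer optional, string -> string: reader phone maps from writer phone
  writer required, float32 -> float64: reader rating maps from writer rating
  writer optional, int64 -> int64: reader addr.id maps from writer addr.id
  writer optional, float64 -> float64: reader addr.price maps from writer addr.price
  writer optional, float64 -> float64: reader addr.balance maps from writer addr.balance
  => no violations; backward on Event: COMPATIBLE
forward on Event — v1 reading data written by v2:
  writer required, Kind -> Kind: reader channel maps from writer channel
  writer required, Meta -> Meta: reader addr maps from writer addr
  writer required, float32 -> float32: reader score maps from writer latitude
  writer optional, string -> string: reader phone maps from writer phone
  writer required, float64 -> float32: reader rating maps from writer rating
  writer optional, int64 -> int64: reader addr.id maps from writer addr.id
  writer optional, float64 -> float64: reader addr.price maps from writer addr.price
  writer optional, float64 -> float64: reader addr.balance maps from writer addr.balance
  breaking: (rating, R3)
  forward on Event therefore BREAKING (1)
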